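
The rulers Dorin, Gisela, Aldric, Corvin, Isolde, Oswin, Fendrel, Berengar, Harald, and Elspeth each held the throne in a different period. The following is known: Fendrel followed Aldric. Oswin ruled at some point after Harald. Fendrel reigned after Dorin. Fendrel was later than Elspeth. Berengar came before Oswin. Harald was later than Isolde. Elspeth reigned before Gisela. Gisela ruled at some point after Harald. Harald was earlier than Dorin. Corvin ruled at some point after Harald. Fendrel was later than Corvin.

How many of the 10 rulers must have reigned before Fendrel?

Directly stated before Fendrel: Aldric, Corvin, Dorin, and Elspeth.
Harald reaches Fendrel via Harald → Dorin → Fendrel.
Isolde reaches Fendrel via Isolde → Harald → Dorin → Fendrel.
No chain forces Oswin (or any of the others) ahead of Fendrel.
That's Aldric, Corvin, Dorin, Elspeth, Harald, and Isolde — 6 in all.

6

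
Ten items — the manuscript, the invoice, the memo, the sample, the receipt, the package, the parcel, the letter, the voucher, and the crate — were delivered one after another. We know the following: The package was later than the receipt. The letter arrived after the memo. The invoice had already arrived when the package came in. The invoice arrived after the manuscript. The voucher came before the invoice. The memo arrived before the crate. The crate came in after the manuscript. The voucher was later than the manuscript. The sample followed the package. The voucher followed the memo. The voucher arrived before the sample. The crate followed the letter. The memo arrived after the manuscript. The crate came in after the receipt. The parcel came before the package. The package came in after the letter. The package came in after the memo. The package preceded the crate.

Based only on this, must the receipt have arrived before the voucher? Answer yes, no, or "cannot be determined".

cannot be determined

No chain of stated constraints runs from the receipt to the voucher, and none runs from the voucher to the receipt either.
So the relative order of the receipt and the voucher is not fixed by the given facts.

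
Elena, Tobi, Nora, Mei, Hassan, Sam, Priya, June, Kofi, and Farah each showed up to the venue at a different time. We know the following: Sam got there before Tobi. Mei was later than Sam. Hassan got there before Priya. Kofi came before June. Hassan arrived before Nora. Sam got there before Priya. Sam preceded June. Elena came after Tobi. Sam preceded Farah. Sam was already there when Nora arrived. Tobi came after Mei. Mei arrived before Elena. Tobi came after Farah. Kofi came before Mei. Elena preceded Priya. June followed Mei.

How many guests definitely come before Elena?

5

Directly stated before Elena: Mei and Tobi.
Farah reaches Elena via Farah → Tobi → Elena.
Kofi reaches Elena via Kofi → Mei → Elena.
Sam reaches Elena via Sam → Mei → Elena.
No chain forces Hassan (or any of the others) ahead of Elena.
That's Farah, Kofi, Mei, Sam, and Tobi — 5 in all.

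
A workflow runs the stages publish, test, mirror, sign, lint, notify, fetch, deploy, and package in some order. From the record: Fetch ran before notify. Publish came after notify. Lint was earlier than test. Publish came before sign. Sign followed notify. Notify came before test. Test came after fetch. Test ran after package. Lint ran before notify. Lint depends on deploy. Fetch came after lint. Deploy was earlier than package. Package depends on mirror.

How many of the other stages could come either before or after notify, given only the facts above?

2

Forced before notify: deploy, fetch, and lint; forced after notify: publish, sign, and test.
That leaves mirror and package with no forced order relative to notify — 2.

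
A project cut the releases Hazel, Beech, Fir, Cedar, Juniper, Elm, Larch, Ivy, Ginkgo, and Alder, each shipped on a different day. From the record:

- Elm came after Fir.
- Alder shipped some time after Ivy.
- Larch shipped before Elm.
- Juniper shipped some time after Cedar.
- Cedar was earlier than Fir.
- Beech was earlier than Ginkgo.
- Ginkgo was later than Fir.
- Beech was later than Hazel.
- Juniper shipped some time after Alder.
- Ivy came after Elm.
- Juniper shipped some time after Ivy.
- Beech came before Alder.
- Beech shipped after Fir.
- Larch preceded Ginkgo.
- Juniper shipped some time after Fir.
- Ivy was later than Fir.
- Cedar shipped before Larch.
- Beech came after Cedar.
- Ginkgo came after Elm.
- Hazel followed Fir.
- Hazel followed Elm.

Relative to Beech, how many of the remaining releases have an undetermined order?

1

Forced before Beech: Cedar, Elm, Fir, Hazel, and Larch; forced after Beech: Alder, Ginkgo, and Juniper.
That leaves Ivy with no forced order relative to Beech — 1.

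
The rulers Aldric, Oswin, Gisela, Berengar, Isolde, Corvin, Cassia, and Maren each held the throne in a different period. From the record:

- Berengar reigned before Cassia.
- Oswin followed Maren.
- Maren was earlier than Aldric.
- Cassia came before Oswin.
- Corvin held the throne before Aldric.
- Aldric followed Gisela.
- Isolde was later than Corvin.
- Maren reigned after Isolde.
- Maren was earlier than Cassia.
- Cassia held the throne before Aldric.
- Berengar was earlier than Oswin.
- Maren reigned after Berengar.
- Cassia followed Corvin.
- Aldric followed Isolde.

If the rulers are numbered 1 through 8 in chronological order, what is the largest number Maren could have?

Maren must come before Aldric, Cassia, and Oswin — 3 rulers forced after them.
Everything else can be placed before Maren in some valid order, so Maren can sit as late as position 8 − 3 = 5.

5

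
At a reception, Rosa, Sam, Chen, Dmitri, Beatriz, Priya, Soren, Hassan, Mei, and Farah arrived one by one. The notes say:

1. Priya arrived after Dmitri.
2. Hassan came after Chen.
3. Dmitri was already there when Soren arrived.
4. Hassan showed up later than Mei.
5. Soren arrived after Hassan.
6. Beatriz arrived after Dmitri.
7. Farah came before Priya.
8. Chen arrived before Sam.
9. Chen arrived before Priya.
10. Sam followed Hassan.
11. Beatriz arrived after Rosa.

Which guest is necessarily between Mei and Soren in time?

Hassan

Tracing the constraints gives Mei → Hassan → Soren, so Hassan sits after Mei and before Soren.
No other guest is forced both after Mei and before Soren.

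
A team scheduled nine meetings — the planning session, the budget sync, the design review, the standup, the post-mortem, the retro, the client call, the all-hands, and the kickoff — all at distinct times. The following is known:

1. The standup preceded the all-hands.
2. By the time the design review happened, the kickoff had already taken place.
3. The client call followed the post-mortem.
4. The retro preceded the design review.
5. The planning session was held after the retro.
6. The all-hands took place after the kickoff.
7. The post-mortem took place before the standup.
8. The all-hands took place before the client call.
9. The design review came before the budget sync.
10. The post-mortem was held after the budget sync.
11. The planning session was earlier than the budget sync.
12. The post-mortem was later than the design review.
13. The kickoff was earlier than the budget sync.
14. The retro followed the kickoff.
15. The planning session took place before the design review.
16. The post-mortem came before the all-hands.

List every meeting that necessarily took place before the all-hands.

Directly stated before the all-hands: the kickoff, the post-mortem, and the standup.
The budget sync reaches the all-hands via the budget sync → the post-mortem → the all-hands.
The design review reaches the all-hands via the design review → the post-mortem → the all-hands.
The planning session reaches the all-hands via the planning session → the design review → the post-mortem → the all-hands.
Likewise the retro reaches the all-hands by chaining the stated constraints.
No chain forces the client call ahead of the all-hands.

the budget sync, the design review, the kickoff, the planning session, the post-mortem, the retro, the standup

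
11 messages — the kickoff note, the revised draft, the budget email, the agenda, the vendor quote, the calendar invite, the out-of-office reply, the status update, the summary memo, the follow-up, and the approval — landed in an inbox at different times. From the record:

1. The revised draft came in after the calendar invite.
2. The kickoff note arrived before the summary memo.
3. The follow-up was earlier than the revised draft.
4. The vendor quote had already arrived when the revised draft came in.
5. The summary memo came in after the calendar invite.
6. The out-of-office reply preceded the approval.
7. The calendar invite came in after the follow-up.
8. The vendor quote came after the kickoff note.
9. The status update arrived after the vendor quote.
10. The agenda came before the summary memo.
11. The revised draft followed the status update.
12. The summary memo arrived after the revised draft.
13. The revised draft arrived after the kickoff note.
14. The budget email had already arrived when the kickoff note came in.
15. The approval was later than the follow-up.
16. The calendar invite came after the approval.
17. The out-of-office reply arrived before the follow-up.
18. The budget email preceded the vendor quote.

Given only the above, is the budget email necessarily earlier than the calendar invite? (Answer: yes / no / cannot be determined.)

No chain of stated constraints runs from the budget email to the calendar invite, and none runs from the calendar invite to the budget email either.
So the relative order of the budget email and the calendar invite is not fixed by the given facts.

cannot be determined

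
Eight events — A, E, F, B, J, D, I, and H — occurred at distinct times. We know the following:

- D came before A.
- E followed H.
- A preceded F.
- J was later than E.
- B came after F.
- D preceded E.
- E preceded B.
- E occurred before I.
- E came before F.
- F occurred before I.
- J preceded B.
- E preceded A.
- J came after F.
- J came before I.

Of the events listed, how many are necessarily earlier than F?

Directly stated before F: A and E.
D reaches F via D → E → F.
H reaches F via H → E → F.
No chain forces B (or any of the others) ahead of F.
That's A, D, E, and H — 4 in all.

4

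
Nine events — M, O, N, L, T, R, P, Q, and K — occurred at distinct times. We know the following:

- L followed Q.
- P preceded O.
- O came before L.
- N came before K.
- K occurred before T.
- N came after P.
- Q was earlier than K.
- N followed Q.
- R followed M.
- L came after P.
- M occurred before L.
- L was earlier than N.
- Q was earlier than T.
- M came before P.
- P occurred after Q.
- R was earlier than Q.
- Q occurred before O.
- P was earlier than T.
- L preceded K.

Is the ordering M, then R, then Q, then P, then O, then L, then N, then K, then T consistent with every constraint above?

Check each stated constraint against the proposed order — e.g. P is ahead of T; Q is ahead of T. Every pair is in the required order; nothing is violated.

yes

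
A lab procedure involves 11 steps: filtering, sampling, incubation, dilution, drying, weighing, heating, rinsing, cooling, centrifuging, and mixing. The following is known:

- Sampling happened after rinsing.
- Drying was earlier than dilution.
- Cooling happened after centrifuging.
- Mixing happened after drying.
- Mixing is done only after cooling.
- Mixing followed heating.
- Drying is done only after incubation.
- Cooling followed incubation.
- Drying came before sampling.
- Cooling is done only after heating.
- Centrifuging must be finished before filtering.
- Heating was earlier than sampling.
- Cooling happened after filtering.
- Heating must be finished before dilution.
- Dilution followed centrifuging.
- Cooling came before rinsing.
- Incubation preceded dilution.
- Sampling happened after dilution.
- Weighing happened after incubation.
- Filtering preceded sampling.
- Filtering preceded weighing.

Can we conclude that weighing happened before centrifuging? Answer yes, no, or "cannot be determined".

Tracing the constraints gives centrifuging → filtering → weighing, so centrifuging must come before weighing.
That means weighing cannot be before centrifuging.

no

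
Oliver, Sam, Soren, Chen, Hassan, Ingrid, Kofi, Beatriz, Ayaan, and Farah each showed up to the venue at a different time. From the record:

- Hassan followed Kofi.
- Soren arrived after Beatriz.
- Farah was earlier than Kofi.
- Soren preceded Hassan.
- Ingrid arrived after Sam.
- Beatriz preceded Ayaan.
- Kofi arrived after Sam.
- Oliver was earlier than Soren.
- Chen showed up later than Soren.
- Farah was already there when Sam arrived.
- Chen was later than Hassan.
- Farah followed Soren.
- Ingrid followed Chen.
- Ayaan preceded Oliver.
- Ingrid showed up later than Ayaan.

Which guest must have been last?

Ingrid

Every other guest has a chain of constraints placing them before Ingrid, so Ingrid is last.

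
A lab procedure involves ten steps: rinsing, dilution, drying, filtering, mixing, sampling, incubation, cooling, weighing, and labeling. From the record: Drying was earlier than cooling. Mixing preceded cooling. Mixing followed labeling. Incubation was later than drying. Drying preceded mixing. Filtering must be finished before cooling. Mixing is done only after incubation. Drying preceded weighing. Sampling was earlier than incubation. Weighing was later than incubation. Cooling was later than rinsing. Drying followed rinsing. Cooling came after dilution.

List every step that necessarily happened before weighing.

Directly stated before weighing: drying and incubation.
Rinsing reaches weighing via rinsing → drying → weighing.
Sampling reaches weighing via sampling → incubation → weighing.

drying, incubation, rinsing, sampling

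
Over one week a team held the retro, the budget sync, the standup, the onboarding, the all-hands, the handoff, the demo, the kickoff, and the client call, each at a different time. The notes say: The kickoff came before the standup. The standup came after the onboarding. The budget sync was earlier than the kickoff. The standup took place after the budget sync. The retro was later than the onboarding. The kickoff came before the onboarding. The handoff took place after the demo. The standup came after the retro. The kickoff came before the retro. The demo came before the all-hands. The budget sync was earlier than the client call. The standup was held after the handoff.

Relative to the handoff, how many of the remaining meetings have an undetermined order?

Forced before the handoff: the demo; forced after the handoff: the standup.
That leaves the all-hands, the budget sync, the client call, the kickoff, the onboarding, and the retro with no forced order relative to the handoff — 6.

6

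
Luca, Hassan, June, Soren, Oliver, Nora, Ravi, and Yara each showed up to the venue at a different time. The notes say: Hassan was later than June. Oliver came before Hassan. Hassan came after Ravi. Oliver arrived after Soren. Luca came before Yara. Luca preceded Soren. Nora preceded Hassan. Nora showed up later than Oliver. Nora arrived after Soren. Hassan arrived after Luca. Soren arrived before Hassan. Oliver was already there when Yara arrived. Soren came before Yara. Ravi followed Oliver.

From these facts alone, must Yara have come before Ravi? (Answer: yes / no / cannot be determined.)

cannot be determined

No chain of stated constraints runs from Yara to Ravi, and none runs from Ravi to Yara either.
So the relative order of Yara and Ravi is not fixed by the given facts.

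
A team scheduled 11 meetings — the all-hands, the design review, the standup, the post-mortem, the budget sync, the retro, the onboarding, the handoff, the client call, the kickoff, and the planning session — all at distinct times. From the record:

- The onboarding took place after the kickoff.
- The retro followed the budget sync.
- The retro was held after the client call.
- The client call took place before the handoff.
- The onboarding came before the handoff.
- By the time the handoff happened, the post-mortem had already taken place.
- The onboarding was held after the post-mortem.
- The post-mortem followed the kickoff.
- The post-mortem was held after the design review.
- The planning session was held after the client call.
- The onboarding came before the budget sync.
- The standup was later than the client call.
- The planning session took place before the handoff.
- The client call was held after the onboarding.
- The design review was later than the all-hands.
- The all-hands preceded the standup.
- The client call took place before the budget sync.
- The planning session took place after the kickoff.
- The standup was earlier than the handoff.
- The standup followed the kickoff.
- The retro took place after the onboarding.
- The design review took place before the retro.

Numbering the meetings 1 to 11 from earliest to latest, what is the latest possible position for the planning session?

The planning session must come before the handoff — 1 meeting forced after it.
Everything else can be placed before the planning session in some valid order, so the planning session can sit as late as position 11 − 1 = 10.

10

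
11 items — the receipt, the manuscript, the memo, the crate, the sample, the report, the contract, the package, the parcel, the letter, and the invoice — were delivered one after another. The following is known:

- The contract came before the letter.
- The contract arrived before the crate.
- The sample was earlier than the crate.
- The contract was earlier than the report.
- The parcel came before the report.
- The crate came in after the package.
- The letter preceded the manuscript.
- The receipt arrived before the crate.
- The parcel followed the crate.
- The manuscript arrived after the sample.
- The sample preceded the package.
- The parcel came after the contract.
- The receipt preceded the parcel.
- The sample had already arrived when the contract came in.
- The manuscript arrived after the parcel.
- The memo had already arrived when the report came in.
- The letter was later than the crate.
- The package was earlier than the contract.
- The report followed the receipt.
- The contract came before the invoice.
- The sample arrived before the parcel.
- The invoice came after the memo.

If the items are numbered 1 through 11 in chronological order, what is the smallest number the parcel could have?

The contract, the crate, the package, the receipt, and the sample must all come before the parcel — 5 forced predecessors.
Nothing else is forced ahead of the parcel, so its earliest slot is position 5 + 1 = 6.

6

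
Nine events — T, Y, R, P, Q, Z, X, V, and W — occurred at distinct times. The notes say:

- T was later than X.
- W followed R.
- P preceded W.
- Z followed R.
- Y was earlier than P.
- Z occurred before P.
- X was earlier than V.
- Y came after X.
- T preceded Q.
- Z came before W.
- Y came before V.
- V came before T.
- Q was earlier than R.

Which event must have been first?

X has a chain of constraints placing it before every other event, so X must be first.

X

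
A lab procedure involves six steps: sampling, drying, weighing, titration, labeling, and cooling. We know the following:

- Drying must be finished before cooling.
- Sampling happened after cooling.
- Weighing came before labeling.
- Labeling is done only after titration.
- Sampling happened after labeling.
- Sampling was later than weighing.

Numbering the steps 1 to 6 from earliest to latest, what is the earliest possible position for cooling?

2

Drying must come before cooling — 1 forced predecessor.
Nothing else is forced ahead of cooling, so its earliest slot is position 1 + 1 = 2.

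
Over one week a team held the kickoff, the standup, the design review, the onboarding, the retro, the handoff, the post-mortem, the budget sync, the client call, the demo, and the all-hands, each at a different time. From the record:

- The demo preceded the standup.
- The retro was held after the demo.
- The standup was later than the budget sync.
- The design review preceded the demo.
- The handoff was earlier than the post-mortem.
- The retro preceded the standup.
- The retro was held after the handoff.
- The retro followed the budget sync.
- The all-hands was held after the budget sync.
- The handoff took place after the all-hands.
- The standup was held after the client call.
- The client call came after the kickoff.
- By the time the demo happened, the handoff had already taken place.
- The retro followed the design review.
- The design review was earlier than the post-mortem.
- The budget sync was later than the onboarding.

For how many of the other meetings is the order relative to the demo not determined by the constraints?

Forced before the demo: the all-hands, the budget sync, the design review, the handoff, and the onboarding; forced after the demo: the retro and the standup.
That leaves the client call, the kickoff, and the post-mortem with no forced order relative to the demo — 3.

3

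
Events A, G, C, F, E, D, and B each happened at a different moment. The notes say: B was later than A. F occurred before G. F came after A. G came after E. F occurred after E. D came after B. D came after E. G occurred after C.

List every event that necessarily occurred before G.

Directly stated before G: C, E, and F.
A reaches G via A → F → G.
No chain forces D (or any of the others) ahead of G.

A, C, E, F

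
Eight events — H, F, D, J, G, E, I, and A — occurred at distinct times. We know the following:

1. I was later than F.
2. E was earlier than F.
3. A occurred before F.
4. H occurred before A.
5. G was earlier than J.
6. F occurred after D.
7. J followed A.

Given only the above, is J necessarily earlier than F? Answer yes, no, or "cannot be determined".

No chain of stated constraints runs from J to F, and none runs from F to J either.
So the relative order of J and F is not fixed by the given facts.

cannot be determined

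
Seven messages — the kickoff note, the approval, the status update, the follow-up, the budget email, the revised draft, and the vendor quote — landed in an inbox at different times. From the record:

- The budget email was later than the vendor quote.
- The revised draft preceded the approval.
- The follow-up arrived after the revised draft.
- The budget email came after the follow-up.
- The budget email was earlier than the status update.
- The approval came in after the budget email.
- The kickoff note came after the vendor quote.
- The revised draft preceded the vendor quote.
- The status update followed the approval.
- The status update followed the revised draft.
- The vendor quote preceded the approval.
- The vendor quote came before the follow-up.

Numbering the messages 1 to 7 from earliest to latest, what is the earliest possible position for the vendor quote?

2

The revised draft must come before the vendor quote — 1 forced predecessor.
Nothing else is forced ahead of the vendor quote, so its earliest slot is position 1 + 1 = 2.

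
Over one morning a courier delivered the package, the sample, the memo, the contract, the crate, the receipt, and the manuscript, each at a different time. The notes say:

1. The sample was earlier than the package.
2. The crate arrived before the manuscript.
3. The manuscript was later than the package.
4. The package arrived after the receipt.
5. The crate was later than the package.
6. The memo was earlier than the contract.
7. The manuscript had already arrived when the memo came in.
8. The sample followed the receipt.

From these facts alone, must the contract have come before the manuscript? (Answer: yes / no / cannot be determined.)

no

Tracing the constraints gives the manuscript → the memo → the contract, so the manuscript must come before the contract.
That means the contract cannot be before the manuscript.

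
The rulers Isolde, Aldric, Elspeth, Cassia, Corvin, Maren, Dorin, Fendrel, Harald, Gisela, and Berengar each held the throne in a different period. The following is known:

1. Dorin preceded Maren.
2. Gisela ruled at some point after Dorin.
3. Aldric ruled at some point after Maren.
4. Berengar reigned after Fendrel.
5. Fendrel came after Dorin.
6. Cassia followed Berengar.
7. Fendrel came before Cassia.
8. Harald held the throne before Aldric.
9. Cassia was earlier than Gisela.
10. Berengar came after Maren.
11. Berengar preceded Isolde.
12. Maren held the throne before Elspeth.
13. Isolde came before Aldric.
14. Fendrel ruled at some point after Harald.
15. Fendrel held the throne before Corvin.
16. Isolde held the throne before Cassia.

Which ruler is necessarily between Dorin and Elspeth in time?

Maren

Tracing the constraints gives Dorin → Maren → Elspeth, so Maren sits after Dorin and before Elspeth.
No other ruler is forced both after Dorin and before Elspeth.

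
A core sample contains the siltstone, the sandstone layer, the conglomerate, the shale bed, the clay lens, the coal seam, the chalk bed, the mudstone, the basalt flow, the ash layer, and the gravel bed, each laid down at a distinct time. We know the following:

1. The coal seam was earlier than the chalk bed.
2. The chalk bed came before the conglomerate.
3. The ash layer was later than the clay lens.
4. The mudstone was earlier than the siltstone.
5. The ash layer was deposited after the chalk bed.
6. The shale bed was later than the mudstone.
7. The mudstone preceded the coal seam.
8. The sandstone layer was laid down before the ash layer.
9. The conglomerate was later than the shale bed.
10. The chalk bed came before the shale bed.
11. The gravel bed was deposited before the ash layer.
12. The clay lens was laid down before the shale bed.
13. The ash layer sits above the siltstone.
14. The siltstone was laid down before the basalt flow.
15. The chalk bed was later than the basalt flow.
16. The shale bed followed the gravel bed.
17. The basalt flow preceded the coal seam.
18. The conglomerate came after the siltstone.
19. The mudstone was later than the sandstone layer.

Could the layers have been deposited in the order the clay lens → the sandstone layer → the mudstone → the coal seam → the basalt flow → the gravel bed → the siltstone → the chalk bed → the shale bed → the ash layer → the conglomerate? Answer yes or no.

no

The constraints require the siltstone before the basalt flow, but in the proposed sequence the basalt flow appears ahead of the siltstone. That one violation is enough.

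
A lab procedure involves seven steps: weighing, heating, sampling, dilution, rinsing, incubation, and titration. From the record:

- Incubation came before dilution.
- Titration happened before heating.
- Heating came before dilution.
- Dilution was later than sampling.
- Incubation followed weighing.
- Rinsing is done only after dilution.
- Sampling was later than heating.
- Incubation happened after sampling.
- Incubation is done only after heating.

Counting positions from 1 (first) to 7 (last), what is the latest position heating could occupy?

3

Heating must come before dilution, incubation, rinsing, and sampling — 4 steps forced after it.
Everything else can be placed before heating in some valid order, so heating can sit as late as position 7 − 4 = 3.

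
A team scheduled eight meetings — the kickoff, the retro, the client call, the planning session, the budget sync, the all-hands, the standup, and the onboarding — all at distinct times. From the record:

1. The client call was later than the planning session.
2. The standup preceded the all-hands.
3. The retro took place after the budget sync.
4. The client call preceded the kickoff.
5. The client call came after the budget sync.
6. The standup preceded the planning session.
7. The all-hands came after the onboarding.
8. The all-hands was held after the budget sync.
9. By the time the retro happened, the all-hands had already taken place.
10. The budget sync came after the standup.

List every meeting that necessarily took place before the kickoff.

the budget sync, the client call, the planning session, the standup

Directly stated before the kickoff: the client call.
The budget sync reaches the kickoff via the budget sync → the client call → the kickoff.
The planning session reaches the kickoff via the planning session → the client call → the kickoff.
The standup reaches the kickoff via the standup → the planning session → the client call → the kickoff.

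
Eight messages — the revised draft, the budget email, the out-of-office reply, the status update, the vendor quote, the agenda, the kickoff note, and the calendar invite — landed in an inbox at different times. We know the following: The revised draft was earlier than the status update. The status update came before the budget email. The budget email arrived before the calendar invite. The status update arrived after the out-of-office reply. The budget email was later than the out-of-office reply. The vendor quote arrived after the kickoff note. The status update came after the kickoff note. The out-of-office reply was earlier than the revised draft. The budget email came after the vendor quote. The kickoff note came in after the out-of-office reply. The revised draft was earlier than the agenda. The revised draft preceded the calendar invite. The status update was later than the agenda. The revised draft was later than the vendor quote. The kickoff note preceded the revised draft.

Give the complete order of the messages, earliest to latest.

The constraints fix every adjacent pair, so only one ordering works:
the out-of-office reply → the kickoff note → the vendor quote → the revised draft → the agenda → the status update → the budget email → the calendar invite.

the out-of-office reply, the kickoff note, the vendor quote, the revised draft, the agenda, the status update, the budget email, the calendar invite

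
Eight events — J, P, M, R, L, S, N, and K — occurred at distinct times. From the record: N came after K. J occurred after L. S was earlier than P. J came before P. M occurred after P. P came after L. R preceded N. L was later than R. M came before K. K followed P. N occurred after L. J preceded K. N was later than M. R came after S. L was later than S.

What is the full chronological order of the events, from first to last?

The constraints fix every adjacent pair, so only one ordering works:
S → R → L → J → P → M → K → N.

S, R, L, J, P, M, K, N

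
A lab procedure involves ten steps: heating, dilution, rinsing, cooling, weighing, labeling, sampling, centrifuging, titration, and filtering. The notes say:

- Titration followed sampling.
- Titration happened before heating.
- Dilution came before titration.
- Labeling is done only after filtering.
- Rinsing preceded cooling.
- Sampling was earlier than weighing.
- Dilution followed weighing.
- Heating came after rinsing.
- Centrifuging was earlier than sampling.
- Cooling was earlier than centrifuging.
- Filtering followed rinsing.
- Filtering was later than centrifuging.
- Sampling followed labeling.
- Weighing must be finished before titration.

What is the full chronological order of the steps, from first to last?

The constraints fix every adjacent pair, so only one ordering works:
rinsing → cooling → centrifuging → filtering → labeling → sampling → weighing → dilution → titration → heating.

rinsing, cooling, centrifuging, filtering, labeling, sampling, weighing, dilution, titration, heating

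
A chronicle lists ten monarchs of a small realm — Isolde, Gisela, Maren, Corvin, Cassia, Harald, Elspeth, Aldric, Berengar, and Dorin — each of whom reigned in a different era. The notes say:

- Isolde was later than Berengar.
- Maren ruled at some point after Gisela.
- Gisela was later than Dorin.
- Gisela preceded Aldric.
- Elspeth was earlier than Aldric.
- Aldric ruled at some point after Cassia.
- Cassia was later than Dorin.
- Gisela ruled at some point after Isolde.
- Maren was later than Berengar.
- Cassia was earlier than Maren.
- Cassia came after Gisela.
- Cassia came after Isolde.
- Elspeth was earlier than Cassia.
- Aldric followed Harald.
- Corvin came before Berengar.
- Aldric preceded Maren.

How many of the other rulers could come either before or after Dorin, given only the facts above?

Forced after Dorin: Aldric, Cassia, Gisela, and Maren.
That leaves Berengar, Corvin, Elspeth, Harald, and Isolde with no forced order relative to Dorin — 5.

5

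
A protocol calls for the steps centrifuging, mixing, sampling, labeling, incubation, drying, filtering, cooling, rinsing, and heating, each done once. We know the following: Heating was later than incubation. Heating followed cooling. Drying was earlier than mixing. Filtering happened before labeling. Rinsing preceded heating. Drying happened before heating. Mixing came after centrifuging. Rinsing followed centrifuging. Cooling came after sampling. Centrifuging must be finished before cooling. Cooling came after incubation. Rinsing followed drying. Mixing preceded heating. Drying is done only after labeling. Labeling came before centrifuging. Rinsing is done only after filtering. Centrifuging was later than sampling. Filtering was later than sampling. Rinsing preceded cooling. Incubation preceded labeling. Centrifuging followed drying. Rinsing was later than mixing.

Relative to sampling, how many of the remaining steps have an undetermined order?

Forced after sampling: centrifuging, cooling, drying, filtering, heating, labeling, mixing, and rinsing.
That leaves incubation with no forced order relative to sampling — 1.

1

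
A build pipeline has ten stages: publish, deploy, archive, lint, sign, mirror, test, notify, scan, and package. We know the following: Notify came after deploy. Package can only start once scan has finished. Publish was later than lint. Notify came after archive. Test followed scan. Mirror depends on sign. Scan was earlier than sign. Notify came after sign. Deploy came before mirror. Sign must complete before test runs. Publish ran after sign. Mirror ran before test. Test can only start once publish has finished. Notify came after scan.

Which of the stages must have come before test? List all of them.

Directly stated before test: mirror, publish, scan, and sign.
Deploy reaches test via deploy → mirror → test.
Lint reaches test via lint → publish → test.
No chain forces package (or any of the others) ahead of test.

deploy, lint, mirror, publish, scan, sign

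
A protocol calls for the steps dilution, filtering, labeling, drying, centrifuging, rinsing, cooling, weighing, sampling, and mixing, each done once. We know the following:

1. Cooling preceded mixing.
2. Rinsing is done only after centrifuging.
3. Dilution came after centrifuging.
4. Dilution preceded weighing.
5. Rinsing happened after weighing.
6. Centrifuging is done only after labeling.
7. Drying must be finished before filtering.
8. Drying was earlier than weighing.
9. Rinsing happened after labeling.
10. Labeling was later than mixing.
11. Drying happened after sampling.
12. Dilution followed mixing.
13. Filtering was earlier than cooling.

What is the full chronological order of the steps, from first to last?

The constraints fix every adjacent pair, so only one ordering works:
sampling → drying → filtering → cooling → mixing → labeling → centrifuging → dilution → weighing → rinsing.

sampling, drying, filtering, cooling, mixing, labeling, centrifuging, dilution, weighing, rinsing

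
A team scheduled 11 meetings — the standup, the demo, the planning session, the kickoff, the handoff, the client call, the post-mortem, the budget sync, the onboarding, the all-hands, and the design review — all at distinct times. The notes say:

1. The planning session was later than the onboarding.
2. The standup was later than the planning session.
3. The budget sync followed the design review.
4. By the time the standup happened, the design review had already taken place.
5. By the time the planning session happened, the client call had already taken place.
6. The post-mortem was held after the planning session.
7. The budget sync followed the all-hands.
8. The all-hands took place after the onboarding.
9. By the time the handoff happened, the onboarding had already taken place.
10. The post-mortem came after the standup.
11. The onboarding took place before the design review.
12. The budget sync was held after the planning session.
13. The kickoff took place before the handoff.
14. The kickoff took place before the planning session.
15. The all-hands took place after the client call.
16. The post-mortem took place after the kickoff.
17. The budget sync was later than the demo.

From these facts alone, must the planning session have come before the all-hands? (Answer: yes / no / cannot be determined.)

No chain of stated constraints runs from the planning session to the all-hands, and none runs from the all-hands to the planning session either.
So the relative order of the planning session and the all-hands is not fixed by the given facts.

cannot be determined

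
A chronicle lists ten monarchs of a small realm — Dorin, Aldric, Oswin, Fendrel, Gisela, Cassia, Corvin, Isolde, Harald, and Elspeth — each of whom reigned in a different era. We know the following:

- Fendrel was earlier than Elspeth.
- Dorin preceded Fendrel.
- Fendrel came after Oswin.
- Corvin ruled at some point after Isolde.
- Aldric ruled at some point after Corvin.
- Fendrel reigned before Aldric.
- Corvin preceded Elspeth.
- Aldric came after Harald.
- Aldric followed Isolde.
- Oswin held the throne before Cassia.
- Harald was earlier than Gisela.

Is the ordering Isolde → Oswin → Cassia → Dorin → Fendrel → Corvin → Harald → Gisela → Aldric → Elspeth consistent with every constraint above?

yes

Check each stated constraint against the proposed order — e.g. Fendrel is ahead of Elspeth; Isolde is ahead of Aldric. Every pair is in the required order; nothing is violated.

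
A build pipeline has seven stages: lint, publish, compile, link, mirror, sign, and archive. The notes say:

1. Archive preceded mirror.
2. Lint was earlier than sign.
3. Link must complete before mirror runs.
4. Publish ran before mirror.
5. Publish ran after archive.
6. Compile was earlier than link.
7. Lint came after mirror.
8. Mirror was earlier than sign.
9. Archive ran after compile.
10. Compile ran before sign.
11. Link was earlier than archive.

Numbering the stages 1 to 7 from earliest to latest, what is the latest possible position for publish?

4

Publish must come before lint, mirror, and sign — 3 stages forced after it.
Everything else can be placed before publish in some valid order, so publish can sit as late as position 7 − 3 = 4.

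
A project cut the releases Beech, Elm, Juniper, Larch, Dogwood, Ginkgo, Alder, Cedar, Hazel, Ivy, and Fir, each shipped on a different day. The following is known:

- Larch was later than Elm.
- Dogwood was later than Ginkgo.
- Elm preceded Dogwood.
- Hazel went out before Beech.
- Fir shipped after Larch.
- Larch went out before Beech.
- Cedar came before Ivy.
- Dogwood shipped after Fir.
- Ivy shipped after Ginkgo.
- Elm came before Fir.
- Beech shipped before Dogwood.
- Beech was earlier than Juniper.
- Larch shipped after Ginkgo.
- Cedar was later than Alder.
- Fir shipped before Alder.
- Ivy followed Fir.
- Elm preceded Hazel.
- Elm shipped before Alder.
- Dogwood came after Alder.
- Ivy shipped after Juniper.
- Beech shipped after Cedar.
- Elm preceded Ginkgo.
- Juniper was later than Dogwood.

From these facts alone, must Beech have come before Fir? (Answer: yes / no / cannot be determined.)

Tracing the constraints gives Fir → Alder → Cedar → Beech, so Fir must come before Beech.
That means Beech cannot be before Fir.

no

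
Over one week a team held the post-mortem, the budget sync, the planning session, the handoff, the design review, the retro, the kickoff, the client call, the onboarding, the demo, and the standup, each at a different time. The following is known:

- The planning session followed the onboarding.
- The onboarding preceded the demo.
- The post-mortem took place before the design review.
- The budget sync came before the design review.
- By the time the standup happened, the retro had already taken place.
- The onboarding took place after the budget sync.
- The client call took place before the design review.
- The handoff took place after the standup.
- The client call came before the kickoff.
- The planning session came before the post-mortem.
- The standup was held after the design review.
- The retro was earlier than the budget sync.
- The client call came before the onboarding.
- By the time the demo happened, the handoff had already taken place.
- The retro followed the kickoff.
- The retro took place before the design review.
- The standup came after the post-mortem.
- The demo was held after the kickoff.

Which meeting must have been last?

the demo

Every other meeting has a chain of constraints placing it before the demo, so the demo is last.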